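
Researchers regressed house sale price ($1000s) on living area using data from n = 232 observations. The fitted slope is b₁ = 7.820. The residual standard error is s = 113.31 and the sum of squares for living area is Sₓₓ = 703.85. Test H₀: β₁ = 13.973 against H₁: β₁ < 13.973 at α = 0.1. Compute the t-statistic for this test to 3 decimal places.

t = -1.441

SE(b₁) = s/√Sₓₓ = 113.31/√703.85 = 4.27099.
t = (7.820 − 13.973) / 4.27099 = -1.441.
df = n − 2 = 230.
One-sided p ≈ 0.0755, which is < 0.1, so reject H₀.
There is evidence that the true slope on living area is below 13.973 $1000s per unit.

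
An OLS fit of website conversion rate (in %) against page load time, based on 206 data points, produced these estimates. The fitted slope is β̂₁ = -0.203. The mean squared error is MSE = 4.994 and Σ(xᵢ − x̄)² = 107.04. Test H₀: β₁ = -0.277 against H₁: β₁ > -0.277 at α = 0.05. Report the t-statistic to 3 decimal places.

t = 0.343

SE(β̂₁) = √(MSE/Sₓₓ) = √(4.994/107.04) = 0.215999.
t = (-0.203 − (-0.277)) / 0.215999 = 0.343.
df = n − 2 = 204.
One-sided p ≈ 0.3661, which is ≥ 0.05, so fail to reject H₀.
The data do not give significant evidence that the true slope on page load time exceeds -0.277 % per unit.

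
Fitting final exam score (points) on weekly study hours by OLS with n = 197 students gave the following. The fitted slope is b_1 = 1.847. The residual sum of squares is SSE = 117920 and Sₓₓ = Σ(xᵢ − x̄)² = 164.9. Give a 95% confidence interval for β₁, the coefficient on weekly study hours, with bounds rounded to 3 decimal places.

(-1.930, 5.624)

MSE = SSE/(n − 2) = 117920/195 = 604.718.
SE(b_1) = √(MSE/Sₓₓ) = √(604.718/164.9) = 1.91499.
df = n − 2 = 195.
t* = t_{0.025, 195} = 1.972204.
Margin = t* × SE = 1.972204 × 1.91499 = 3.77675.
CI: 1.847 ± 3.77675 → (-1.930, 5.624).
With 95% confidence, each one-unit increase in weekly study hours is associated with a change of between -1.930 and 5.624 points in final exam score.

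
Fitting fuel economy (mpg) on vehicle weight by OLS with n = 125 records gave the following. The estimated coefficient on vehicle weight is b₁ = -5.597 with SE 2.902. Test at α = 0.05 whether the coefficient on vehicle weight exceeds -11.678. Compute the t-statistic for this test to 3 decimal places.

H₀: β₁ = -11.678 vs H₁: β₁ > -11.678.
t = (b₁ − β₁⁰)/SE = (-5.597 − (-11.678)) / 2.902 = 2.095.
df = n − 2 = 125 − 2 = 123.
One-sided p ≈ 0.0191, which is < 0.05, so reject H₀.
There is evidence that the true slope on vehicle weight exceeds -11.678 mpg per unit.

t = 2.095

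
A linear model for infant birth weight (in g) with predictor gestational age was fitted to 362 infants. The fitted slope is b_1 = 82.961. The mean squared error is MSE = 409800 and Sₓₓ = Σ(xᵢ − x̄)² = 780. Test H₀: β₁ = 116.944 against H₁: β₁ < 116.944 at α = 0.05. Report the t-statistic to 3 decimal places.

t = -1.483

SE(b_1) = √(MSE/Sₓₓ) = √(409800/780) = 22.9213.
t = (82.961 − 116.944) / 22.9213 = -1.483.
df = n − 2 = 360.
One-sided p ≈ 0.0695, which is ≥ 0.05, so fail to reject H₀.
The data do not give significant evidence that the true slope on gestational age is below 116.944 g per unit.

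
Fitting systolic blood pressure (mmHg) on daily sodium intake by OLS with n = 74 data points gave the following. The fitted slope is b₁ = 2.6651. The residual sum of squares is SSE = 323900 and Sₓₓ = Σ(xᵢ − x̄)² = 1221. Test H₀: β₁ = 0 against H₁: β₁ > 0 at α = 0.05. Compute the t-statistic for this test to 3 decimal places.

MSE = SSE/(n − 2) = 323900/72 = 4498.61.
SE(b₁) = √(MSE/Sₓₓ) = √(4498.61/1221) = 1.91947.
t = 2.6651 / 1.91947 = 1.388.
df = n − 2 = 72.
One-sided p ≈ 0.0846, which is ≥ 0.05, so fail to reject H₀.
The data do not give significant evidence that the true slope on daily sodium intake is positive.

t = 1.388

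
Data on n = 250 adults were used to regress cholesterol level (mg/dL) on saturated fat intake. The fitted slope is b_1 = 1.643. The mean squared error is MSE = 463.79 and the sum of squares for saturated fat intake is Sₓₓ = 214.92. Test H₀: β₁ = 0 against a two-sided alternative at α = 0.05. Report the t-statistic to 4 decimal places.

t = 1.1184

SE(b_1) = √(MSE/Sₓₓ) = √(463.79/214.92) = 1.469.
t = 1.643 / 1.469 = 1.1184.
df = n − 2 = 248.
Two-sided p ≈ 0.2645, which is ≥ 0.05, so fail to reject H₀.
The data do not give significant evidence of an association between saturated fat intake and cholesterol level.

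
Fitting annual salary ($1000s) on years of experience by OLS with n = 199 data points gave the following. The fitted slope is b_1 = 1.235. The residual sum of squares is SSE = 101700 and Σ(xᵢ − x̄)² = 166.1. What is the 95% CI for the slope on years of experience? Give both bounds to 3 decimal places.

(-2.242, 4.712)

MSE = SSE/(n − 2) = 101700/197 = 516.244.
SE(b_1) = √(MSE/Sₓₓ) = √(516.244/166.1) = 1.76296.
df = n − 2 = 197.
t* = t_{0.025, 197} = 1.972079.
Margin = t* × SE = 1.972079 × 1.76296 = 3.47670.
CI: 1.235 ± 3.47670 → (-2.242, 4.712).
With 95% confidence, each one-unit increase in years of experience is associated with a change of between -2.242 and 4.712 $1000s in annual salary.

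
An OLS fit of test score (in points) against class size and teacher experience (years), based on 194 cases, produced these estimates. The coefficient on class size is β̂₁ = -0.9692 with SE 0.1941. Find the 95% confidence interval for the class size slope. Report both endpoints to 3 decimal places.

df = n − k − 1 = 194 − 2 − 1 = 191.
t* = t_{0.025, 191} = 1.972462.
Margin = t* × SE = 1.972462 × 0.1941 = 0.38285.
CI: -0.9692 ± 0.38285 → (-1.352, -0.586).
With 95% confidence, each one-unit increase in class size is associated with a change of between -1.352 and -0.586 points in test score, holding the other predictors fixed.

(-1.352, -0.586)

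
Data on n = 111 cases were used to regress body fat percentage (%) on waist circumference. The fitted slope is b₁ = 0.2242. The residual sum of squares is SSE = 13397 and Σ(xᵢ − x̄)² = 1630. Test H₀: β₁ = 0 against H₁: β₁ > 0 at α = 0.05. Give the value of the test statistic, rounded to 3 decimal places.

t = 0.816

MSE = SSE/(n − 2) = 13397/109 = 122.908.
SE(b₁) = √(MSE/Sₓₓ) = √(122.908/1630) = 0.274598.
t = 0.2242 / 0.274598 = 0.816.
df = n − 2 = 109.
One-sided p ≈ 0.2080, which is ≥ 0.05, so fail to reject H₀.
The data do not give significant evidence that the true slope on waist circumference is positive.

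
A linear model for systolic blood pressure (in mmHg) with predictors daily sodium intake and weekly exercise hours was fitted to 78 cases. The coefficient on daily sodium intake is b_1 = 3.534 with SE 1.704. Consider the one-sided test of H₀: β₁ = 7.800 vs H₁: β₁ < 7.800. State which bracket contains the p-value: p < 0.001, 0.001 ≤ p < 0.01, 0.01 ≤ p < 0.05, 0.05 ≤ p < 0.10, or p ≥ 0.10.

0.001 ≤ p < 0.01

t = (3.534 − 7.800) / 1.704 = -2.504.
df = n − k − 1 = 78 − 2 − 1 = 75.
One-sided p = P(T_{75} < t) ≈ 0.0072.
So 0.001 ≤ p < 0.01.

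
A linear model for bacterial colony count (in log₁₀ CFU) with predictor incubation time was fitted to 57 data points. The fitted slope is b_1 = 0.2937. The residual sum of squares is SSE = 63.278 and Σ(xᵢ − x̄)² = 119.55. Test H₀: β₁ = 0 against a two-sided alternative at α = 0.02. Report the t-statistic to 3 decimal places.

MSE = SSE/(n − 2) = 63.278/55 = 1.15051.
SE(b_1) = √(MSE/Sₓₓ) = √(1.15051/119.55) = 0.0981003.
t = 0.2937 / 0.0981003 = 2.994.
df = n − 2 = 55.
Two-sided p ≈ 0.0041, which is < 0.02, so reject H₀.
There is evidence that incubation time is associated with bacterial colony count.

t = 2.994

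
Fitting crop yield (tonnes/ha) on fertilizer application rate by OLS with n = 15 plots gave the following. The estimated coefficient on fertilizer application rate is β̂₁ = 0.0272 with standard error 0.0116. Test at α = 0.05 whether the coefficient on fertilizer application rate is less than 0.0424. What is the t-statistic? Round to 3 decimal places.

H₀: β₁ = 0.0424 vs H₁: β₁ < 0.0424.
t = (β̂₁ − β₁⁰)/SE = (0.0272 − 0.0424) / 0.0116 = -1.310.
df = n − 2 = 15 − 2 = 13.
One-sided p ≈ 0.1064, which is ≥ 0.05, so fail to reject H₀.
The data do not give significant evidence that the true slope on fertilizer application rate is below 0.0424 tonnes/ha per unit.

t = -1.310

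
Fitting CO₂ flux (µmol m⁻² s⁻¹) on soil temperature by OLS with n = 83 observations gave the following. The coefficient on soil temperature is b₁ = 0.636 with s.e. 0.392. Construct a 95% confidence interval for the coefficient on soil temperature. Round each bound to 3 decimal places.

df = n − 2 = 83 − 2 = 81.
t* = t_{0.025, 81} = 1.989686.
Margin = t* × SE = 1.989686 × 0.392 = 0.77996.
CI: 0.636 ± 0.77996 → (-0.144, 1.416).
With 95% confidence, each one-unit increase in soil temperature is associated with a change of between -0.144 and 1.416 µmol m⁻² s⁻¹ in CO₂ flux.

(-0.144, 1.416)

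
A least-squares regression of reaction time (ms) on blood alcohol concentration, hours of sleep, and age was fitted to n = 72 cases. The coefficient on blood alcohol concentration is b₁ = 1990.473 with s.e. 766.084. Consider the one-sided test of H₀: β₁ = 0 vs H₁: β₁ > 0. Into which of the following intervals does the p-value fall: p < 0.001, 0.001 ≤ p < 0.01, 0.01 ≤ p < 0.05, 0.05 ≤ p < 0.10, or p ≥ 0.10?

0.001 ≤ p < 0.01

t = 1990.473 / 766.084 = 2.598.
df = n − k − 1 = 72 − 3 − 1 = 68.
One-sided p = P(T_{68} > t) ≈ 0.0057.
So 0.001 ≤ p < 0.01.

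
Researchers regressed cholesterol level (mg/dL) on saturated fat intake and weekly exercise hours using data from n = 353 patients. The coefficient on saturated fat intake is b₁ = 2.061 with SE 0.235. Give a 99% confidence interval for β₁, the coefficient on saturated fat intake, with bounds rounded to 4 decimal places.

(1.4524, 2.6696)

df = n − k − 1 = 353 − 2 − 1 = 350.
t* = t_{0.005, 350} = 2.589949.
Margin = t* × SE = 2.589949 × 0.235 = 0.608638.
CI: 2.061 ± 0.608638 → (1.4524, 2.6696).
With 99% confidence, each one-unit increase in saturated fat intake is associated with a change of between 1.4524 and 2.6696 mg/dL in cholesterol level, holding the other predictors fixed.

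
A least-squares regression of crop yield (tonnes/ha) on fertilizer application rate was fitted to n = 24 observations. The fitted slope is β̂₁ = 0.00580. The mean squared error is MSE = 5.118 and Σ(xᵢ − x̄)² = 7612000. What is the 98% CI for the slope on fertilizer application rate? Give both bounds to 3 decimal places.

(0.004, 0.008)

SE(β̂₁) = √(MSE/Sₓₓ) = √(5.118/7612000) = 0.000819975.
df = n − 2 = 22.
t* = t_{0.01, 22} = 2.508325.
Margin = t* × SE = 2.508325 × 0.000819975 = 0.00206.
CI: 0.00580 ± 0.00206 → (0.004, 0.008).
With 98% confidence, each one-unit increase in fertilizer application rate is associated with a change of between 0.004 and 0.008 tonnes/ha in crop yield.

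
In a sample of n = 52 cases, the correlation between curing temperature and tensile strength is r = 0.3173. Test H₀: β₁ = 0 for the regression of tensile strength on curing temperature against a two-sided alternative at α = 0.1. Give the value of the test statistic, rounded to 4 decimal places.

t = r·√(n − 2)/√(1 − r²) = 0.3173·√50/√0.899321 = 2.3659.
df = n − 2 = 50.
Two-sided p ≈ 0.0219, which is < 0.1, so reject H₀.
There is evidence of a linear association between curing temperature and tensile strength.

t = 2.3659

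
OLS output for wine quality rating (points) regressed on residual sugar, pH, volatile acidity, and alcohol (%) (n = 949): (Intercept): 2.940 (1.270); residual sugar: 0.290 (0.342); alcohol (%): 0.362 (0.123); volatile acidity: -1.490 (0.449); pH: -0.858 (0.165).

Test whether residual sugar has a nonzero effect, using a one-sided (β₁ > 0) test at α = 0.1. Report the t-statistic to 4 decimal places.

t = 0.8480

Read off: b = 0.290, SE = 0.342 for residual sugar.
H₀: β₁ = 0 vs H₁: β₁ > 0.
t = 0.290 / 0.342 = 0.8480.
df = n − k − 1 = 949 − 4 − 1 = 944.
One-sided p ≈ 0.1983, which is ≥ 0.1, so fail to reject H₀.
The data do not give significant evidence that the true slope on residual sugar is positive, holding the other predictors fixed.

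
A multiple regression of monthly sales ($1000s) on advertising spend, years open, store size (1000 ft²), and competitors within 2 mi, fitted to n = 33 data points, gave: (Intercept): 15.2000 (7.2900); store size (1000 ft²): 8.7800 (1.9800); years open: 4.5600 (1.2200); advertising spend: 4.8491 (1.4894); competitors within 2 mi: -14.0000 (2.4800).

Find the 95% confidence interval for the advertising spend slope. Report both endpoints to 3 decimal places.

Read off: b = 4.8491, SE = 1.4894 for advertising spend.
df = n − k − 1 = 33 − 4 − 1 = 28.
t* = t_{0.025, 28} = 2.048407.
Margin = t* × SE = 2.048407 × 1.4894 = 3.05090.
CI: 4.8491 ± 3.05090 → (1.798, 7.900).

(1.798, 7.900)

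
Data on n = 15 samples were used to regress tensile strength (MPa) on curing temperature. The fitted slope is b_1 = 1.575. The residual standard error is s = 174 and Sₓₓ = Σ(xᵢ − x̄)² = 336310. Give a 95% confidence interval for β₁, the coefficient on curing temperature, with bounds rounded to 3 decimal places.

(0.927, 2.223)

SE(b_1) = s/√Sₓₓ = 174/√336310 = 0.30004.
df = n − 2 = 13.
t* = t_{0.025, 13} = 2.160369.
Margin = t* × SE = 2.160369 × 0.30004 = 0.64820.
CI: 1.575 ± 0.64820 → (0.927, 2.223).
With 95% confidence, each one-unit increase in curing temperature is associated with a change of between 0.927 and 2.223 MPa in tensile strength.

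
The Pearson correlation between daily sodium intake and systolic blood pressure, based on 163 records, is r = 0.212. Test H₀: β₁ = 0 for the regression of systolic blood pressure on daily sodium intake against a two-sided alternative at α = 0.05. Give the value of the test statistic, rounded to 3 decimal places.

t = 2.753

t = r·√(n − 2)/√(1 − r²) = 0.212·√161/√0.955056 = 2.753.
df = n − 2 = 161.
Two-sided p ≈ 0.0066, which is < 0.05, so reject H₀.
There is evidence of a linear association between daily sodium intake and systolic blood pressure.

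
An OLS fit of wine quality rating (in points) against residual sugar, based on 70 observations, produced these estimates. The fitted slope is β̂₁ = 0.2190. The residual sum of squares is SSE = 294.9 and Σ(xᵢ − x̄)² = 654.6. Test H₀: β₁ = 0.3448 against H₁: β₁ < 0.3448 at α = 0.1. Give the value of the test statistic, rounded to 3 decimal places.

t = -1.546

MSE = SSE/(n − 2) = 294.9/68 = 4.33676.
SE(β̂₁) = √(MSE/Sₓₓ) = √(4.33676/654.6) = 0.0813945.
t = (0.2190 − 0.3448) / 0.0813945 = -1.546.
df = n − 2 = 68.
One-sided p ≈ 0.0634, which is < 0.1, so reject H₀.
There is evidence that the true slope on residual sugar is below 0.3448 points per unit.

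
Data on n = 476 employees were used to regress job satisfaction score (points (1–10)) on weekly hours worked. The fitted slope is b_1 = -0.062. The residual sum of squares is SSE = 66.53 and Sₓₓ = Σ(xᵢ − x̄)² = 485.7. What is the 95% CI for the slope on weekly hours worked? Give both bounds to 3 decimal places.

MSE = SSE/(n − 2) = 66.53/474 = 0.140359.
SE(b_1) = √(MSE/Sₓₓ) = √(0.140359/485.7) = 0.0169995.
df = n − 2 = 474.
t* = t_{0.025, 474} = 1.964981.
Margin = t* × SE = 1.964981 × 0.0169995 = 0.03340.
CI: -0.062 ± 0.03340 → (-0.095, -0.029).
With 95% confidence, each one-unit increase in weekly hours worked is associated with a change of between -0.095 and -0.029 points (1–10) in job satisfaction score.

(-0.095, -0.029)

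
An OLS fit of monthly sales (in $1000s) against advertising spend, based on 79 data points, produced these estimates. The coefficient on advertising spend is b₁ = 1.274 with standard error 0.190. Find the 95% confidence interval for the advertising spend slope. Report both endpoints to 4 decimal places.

(0.8957, 1.6523)

df = n − 2 = 79 − 2 = 77.
t* = t_{0.025, 77} = 1.991254.
Margin = t* × SE = 1.991254 × 0.190 = 0.378338.
CI: 1.274 ± 0.378338 → (0.8957, 1.6523).
With 95% confidence, each one-unit increase in advertising spend is associated with a change of between 0.8957 and 1.6523 $1000s in monthly sales.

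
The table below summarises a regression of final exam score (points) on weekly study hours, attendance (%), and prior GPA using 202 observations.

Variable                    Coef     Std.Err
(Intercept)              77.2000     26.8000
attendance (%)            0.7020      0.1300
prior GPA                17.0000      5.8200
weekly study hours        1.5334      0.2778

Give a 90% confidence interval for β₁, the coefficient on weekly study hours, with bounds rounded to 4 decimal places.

(1.0743, 1.9925)

Read off: b = 1.5334, SE = 0.2778 for weekly study hours.
df = n − k − 1 = 202 − 3 − 1 = 198.
t* = t_{0.05, 198} = 1.652586.
Margin = t* × SE = 1.652586 × 0.2778 = 0.459088.
CI: 1.5334 ± 0.459088 → (1.0743, 1.9925).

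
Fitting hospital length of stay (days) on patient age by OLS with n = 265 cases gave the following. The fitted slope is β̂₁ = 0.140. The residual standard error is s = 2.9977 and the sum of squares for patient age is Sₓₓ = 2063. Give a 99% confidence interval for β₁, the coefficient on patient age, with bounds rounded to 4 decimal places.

(-0.0312, 0.3112)

SE(β̂₁) = s/√Sₓₓ = 2.9977/√2063 = 0.0659992.
df = n − 2 = 263.
t* = t_{0.005, 263} = 2.594652.
Margin = t* × SE = 2.594652 × 0.0659992 = 0.171245.
CI: 0.140 ± 0.171245 → (-0.0312, 0.3112).
With 99% confidence, each one-unit increase in patient age is associated with a change of between -0.0312 and 0.3112 days in hospital length of stay.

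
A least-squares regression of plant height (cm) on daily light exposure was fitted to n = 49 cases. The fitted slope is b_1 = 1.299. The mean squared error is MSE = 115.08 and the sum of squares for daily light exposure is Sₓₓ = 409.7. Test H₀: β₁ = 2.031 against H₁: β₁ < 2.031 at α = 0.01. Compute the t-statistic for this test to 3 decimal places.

t = -1.381

SE(b_1) = √(MSE/Sₓₓ) = √(115.08/409.7) = 0.529989.
t = (1.299 − 2.031) / 0.529989 = -1.381.
df = n − 2 = 47.
One-sided p ≈ 0.0869, which is ≥ 0.01, so fail to reject H₀.
The data do not give significant evidence that the true slope on daily light exposure is below 2.031 cm per unit.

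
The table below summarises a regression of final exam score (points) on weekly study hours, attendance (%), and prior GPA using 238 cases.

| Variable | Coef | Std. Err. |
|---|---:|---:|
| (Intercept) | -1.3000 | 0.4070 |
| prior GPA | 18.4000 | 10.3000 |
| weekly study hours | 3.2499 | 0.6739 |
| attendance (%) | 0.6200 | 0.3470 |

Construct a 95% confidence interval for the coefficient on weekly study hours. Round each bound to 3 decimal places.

(1.922, 4.578)

Read off: b = 3.2499, SE = 0.6739 for weekly study hours.
df = n − k − 1 = 238 − 3 − 1 = 234.
t* = t_{0.025, 234} = 1.970154.
Margin = t* × SE = 1.970154 × 0.6739 = 1.32769.
CI: 3.2499 ± 1.32769 → (1.922, 4.578).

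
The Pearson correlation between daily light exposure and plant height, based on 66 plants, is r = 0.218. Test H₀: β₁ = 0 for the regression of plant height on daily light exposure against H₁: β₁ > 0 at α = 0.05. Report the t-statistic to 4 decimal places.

t = r·√(n − 2)/√(1 − r²) = 0.218·√64/√0.952476 = 1.7870.
df = n − 2 = 64.
One-sided p ≈ 0.0393, which is < 0.05, so reject H₀.
There is evidence of a linear association between daily light exposure and plant height.

t = 1.7870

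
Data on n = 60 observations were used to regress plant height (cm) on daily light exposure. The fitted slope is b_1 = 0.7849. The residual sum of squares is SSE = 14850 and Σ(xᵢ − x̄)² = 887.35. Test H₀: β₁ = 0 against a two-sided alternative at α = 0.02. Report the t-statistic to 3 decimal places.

t = 1.461

MSE = SSE/(n − 2) = 14850/58 = 256.034.
SE(b_1) = √(MSE/Sₓₓ) = √(256.034/887.35) = 0.537158.
t = 0.7849 / 0.537158 = 1.461.
df = n − 2 = 58.
Two-sided p ≈ 0.1494, which is ≥ 0.02, so fail to reject H₀.
The data do not give significant evidence of an association between daily light exposure and plant height.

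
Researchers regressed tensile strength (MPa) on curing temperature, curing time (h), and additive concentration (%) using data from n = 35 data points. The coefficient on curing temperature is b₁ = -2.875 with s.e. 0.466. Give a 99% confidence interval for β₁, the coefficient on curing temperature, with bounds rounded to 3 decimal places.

(-4.154, -1.596)

df = n − k − 1 = 35 − 3 − 1 = 31.
t* = t_{0.005, 31} = 2.744042.
Margin = t* × SE = 2.744042 × 0.466 = 1.27872.
CI: -2.875 ± 1.27872 → (-4.154, -1.596).
With 99% confidence, each one-unit increase in curing temperature is associated with a change of between -4.154 and -1.596 MPa in tensile strength, holding the other predictors fixed.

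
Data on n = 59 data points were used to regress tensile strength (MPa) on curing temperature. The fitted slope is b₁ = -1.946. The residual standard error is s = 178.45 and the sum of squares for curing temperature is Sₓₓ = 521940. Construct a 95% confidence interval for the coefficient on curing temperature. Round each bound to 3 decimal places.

SE(b₁) = s/√Sₓₓ = 178.45/√521940 = 0.247005.
df = n − 2 = 57.
t* = t_{0.025, 57} = 2.002465.
Margin = t* × SE = 2.002465 × 0.247005 = 0.49462.
CI: -1.946 ± 0.49462 → (-2.441, -1.451).
With 95% confidence, each one-unit increase in curing temperature is associated with a change of between -2.441 and -1.451 MPa in tensile strength.

(-2.441, -1.451)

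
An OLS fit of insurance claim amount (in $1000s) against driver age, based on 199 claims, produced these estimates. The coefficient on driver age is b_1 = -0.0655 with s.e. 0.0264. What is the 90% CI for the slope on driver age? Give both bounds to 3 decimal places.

(-0.109, -0.022)

df = n − 2 = 199 − 2 = 197.
t* = t_{0.05, 197} = 1.652625.
Margin = t* × SE = 1.652625 × 0.0264 = 0.04363.
CI: -0.0655 ± 0.04363 → (-0.109, -0.022).
With 90% confidence, each one-unit increase in driver age is associated with a change of between -0.109 and -0.022 $1000s in insurance claim amount.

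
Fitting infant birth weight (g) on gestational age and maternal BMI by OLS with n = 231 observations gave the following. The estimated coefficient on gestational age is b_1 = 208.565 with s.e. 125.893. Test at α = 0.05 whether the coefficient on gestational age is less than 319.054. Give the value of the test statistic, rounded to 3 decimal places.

H₀: β₁ = 319.054 vs H₁: β₁ < 319.054.
t = (b_1 − β₁⁰)/SE = (208.565 − 319.054) / 125.893 = -0.878.
df = n − k − 1 = 231 − 2 − 1 = 228.
One-sided p ≈ 0.1905, which is ≥ 0.05, so fail to reject H₀.
The data do not give significant evidence that the true slope on gestational age is below 319.054 g per unit, holding the other predictors fixed.

t = -0.878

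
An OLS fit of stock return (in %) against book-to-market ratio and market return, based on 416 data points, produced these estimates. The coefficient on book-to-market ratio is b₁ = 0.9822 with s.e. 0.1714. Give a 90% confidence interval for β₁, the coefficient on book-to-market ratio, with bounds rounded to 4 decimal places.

(0.6996, 1.2648)

df = n − k − 1 = 416 − 2 − 1 = 413.
t* = t_{0.05, 413} = 1.648551.
Margin = t* × SE = 1.648551 × 0.1714 = 0.282562.
CI: 0.9822 ± 0.282562 → (0.6996, 1.2648).
With 90% confidence, each one-unit increase in book-to-market ratio is associated with a change of between 0.6996 and 1.2648 % in stock return, holding the other predictors fixed.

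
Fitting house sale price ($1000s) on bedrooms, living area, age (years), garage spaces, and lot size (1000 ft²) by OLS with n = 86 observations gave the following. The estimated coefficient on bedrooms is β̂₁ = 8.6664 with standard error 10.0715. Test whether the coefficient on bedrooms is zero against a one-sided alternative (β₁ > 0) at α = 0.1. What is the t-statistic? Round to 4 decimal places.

H₀: β₁ = 0 vs H₁: β₁ > 0.
t = (β̂₁ − β₁⁰)/SE = 8.6664 / 10.0715 = 0.8605.
df = n − k − 1 = 86 − 5 − 1 = 80.
One-sided p ≈ 0.1960, which is ≥ 0.1, so fail to reject H₀.
The data do not give significant evidence that the true slope on bedrooms is positive, holding the other predictors fixed.

t = 0.8605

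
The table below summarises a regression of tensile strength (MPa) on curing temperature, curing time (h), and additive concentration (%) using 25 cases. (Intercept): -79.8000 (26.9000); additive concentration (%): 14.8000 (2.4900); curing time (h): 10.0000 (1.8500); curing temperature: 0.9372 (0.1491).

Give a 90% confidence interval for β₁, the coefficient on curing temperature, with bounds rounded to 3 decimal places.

(0.681, 1.194)

Read off: b = 0.9372, SE = 0.1491 for curing temperature.
df = n − k − 1 = 25 − 3 − 1 = 21.
t* = t_{0.05, 21} = 1.720743.
Margin = t* × SE = 1.720743 × 0.1491 = 0.25656.
CI: 0.9372 ± 0.25656 → (0.681, 1.194).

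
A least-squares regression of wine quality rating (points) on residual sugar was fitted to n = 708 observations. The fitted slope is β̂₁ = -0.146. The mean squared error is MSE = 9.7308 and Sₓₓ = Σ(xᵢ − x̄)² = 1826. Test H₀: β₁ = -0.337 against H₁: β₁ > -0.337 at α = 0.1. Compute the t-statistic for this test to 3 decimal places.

SE(β̂₁) = √(MSE/Sₓₓ) = √(9.7308/1826) = 0.0730002.
t = (-0.146 − (-0.337)) / 0.0730002 = 2.616.
df = n − 2 = 706.
One-sided p ≈ 0.0045, which is < 0.1, so reject H₀.
There is evidence that the true slope on residual sugar exceeds -0.337 points per unit.

t = 2.616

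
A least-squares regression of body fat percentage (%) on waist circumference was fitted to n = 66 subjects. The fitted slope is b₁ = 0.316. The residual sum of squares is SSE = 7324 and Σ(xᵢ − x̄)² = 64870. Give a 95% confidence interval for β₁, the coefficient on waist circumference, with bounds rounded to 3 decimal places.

MSE = SSE/(n − 2) = 7324/64 = 114.438.
SE(b₁) = √(MSE/Sₓₓ) = √(114.438/64870) = 0.0420013.
df = n − 2 = 64.
t* = t_{0.025, 64} = 1.99773.
Margin = t* × SE = 1.99773 × 0.0420013 = 0.08391.
CI: 0.316 ± 0.08391 → (0.232, 0.400).
With 95% confidence, each one-unit increase in waist circumference is associated with a change of between 0.232 and 0.400 % in body fat percentage.

(0.232, 0.400)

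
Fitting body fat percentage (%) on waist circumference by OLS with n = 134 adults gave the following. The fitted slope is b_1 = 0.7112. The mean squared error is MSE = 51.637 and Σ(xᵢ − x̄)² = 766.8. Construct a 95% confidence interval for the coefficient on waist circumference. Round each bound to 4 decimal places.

SE(b_1) = √(MSE/Sₓₓ) = √(51.637/766.8) = 0.259501.
df = n − 2 = 132.
t* = t_{0.025, 132} = 1.978099.
Margin = t* × SE = 1.978099 × 0.259501 = 0.513319.
CI: 0.7112 ± 0.513319 → (0.1979, 1.2245).
With 95% confidence, each one-unit increase in waist circumference is associated with a change of between 0.1979 and 1.2245 % in body fat percentage.

(0.1979, 1.2245)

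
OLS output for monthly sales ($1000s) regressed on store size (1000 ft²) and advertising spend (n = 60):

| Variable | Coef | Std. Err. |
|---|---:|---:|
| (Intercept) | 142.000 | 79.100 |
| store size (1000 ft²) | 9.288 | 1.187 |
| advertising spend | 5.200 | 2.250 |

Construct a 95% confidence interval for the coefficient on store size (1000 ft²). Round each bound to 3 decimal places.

(6.911, 11.665)

Read off: b = 9.288, SE = 1.187 for store size (1000 ft²).
df = n − k − 1 = 60 − 2 − 1 = 57.
t* = t_{0.025, 57} = 2.002465.
Margin = t* × SE = 2.002465 × 1.187 = 2.37693.
CI: 9.288 ± 2.37693 → (6.911, 11.665).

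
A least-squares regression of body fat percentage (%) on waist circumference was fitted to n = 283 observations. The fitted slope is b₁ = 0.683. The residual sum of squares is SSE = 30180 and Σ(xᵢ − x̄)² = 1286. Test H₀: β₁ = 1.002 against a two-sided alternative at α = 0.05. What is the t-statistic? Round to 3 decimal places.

t = -1.104

MSE = SSE/(n − 2) = 30180/281 = 107.402.
SE(b₁) = √(MSE/Sₓₓ) = √(107.402/1286) = 0.288992.
t = (0.683 − 1.002) / 0.288992 = -1.104.
df = n − 2 = 281.
Two-sided p ≈ 0.2706, which is ≥ 0.05, so fail to reject H₀.
The data are consistent with a true slope of 1.002 % per unit of waist circumference.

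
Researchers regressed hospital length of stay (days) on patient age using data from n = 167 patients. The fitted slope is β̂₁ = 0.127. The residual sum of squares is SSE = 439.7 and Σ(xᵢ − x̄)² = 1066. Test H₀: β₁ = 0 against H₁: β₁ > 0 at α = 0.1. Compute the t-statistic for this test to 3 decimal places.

t = 2.540

MSE = SSE/(n − 2) = 439.7/165 = 2.66485.
SE(β̂₁) = √(MSE/Sₓₓ) = √(2.66485/1066) = 0.0499986.
t = 0.127 / 0.0499986 = 2.540.
df = n − 2 = 165.
One-sided p ≈ 0.0060, which is < 0.1, so reject H₀.
There is evidence that the true slope on patient age is positive.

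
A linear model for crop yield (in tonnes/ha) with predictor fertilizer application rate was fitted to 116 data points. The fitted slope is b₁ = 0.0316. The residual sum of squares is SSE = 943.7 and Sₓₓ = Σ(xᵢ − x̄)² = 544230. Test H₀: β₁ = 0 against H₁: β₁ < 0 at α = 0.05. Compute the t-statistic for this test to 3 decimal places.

MSE = SSE/(n − 2) = 943.7/114 = 8.27807.
SE(b₁) = √(MSE/Sₓₓ) = √(8.27807/544230) = 0.00390008.
t = 0.0316 / 0.00390008 = 8.102.
df = n − 2 = 114.
One-sided p ≈ 1.0000, which is ≥ 0.05, so fail to reject H₀.
The data do not give significant evidence that the true slope on fertilizer application rate is negative.

t = 8.102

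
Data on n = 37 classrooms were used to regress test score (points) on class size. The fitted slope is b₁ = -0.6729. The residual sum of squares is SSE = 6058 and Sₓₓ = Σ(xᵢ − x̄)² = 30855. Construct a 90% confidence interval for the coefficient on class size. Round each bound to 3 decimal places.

(-0.799, -0.546)

MSE = SSE/(n − 2) = 6058/35 = 173.086.
SE(b₁) = √(MSE/Sₓₓ) = √(173.086/30855) = 0.0748976.
df = n − 2 = 35.
t* = t_{0.05, 35} = 1.689572.
Margin = t* × SE = 1.689572 × 0.0748976 = 0.12654.
CI: -0.6729 ± 0.12654 → (-0.799, -0.546).
With 90% confidence, each one-unit increase in class size is associated with a change of between -0.799 and -0.546 points in test score.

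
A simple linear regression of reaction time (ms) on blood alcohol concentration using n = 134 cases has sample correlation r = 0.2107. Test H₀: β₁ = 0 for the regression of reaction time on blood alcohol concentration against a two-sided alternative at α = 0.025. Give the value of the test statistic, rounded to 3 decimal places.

t = r·√(n − 2)/√(1 − r²) = 0.2107·√132/√0.955606 = 2.476.
df = n − 2 = 132.
Two-sided p ≈ 0.0145, which is < 0.025, so reject H₀.
There is evidence of a linear association between blood alcohol concentration and reaction time.

t = 2.476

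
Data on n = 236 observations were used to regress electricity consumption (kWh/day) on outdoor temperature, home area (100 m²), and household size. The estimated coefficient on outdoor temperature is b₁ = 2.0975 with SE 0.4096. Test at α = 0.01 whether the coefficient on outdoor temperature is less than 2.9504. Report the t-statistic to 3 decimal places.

t = -2.082

H₀: β₁ = 2.9504 vs H₁: β₁ < 2.9504.
t = (b₁ − β₁⁰)/SE = (2.0975 − 2.9504) / 0.4096 = -2.082.
df = n − k − 1 = 236 − 3 − 1 = 232.
One-sided p ≈ 0.0192, which is ≥ 0.01, so fail to reject H₀.
The data do not give significant evidence that the true slope on outdoor temperature is below 2.9504 kWh/day per unit, holding the other predictors fixed.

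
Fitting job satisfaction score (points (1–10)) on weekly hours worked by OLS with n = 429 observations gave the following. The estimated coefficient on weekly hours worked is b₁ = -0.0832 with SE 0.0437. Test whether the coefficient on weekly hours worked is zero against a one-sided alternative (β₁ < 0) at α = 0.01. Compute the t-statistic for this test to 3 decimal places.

t = -1.904

H₀: β₁ = 0 vs H₁: β₁ < 0.
t = (b₁ − β₁⁰)/SE = -0.0832 / 0.0437 = -1.904.
df = n − 2 = 429 − 2 = 427.
One-sided p ≈ 0.0288, which is ≥ 0.01, so fail to reject H₀.
The data do not give significant evidence that the true slope on weekly hours worked is negative.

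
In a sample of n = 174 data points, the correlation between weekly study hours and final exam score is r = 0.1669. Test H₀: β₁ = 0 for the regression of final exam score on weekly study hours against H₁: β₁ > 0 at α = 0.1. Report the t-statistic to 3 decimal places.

t = r·√(n − 2)/√(1 − r²) = 0.1669·√172/√0.972144 = 2.220.
df = n − 2 = 172.
One-sided p ≈ 0.0139, which is < 0.1, so reject H₀.
There is evidence of a linear association between weekly study hours and final exam score.

t = 2.220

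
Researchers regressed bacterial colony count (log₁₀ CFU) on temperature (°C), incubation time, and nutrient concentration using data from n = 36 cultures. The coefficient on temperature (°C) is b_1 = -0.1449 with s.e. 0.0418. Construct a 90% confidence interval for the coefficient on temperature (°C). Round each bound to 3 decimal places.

(-0.216, -0.074)

df = n − k − 1 = 36 − 3 − 1 = 32.
t* = t_{0.05, 32} = 1.693889.
Margin = t* × SE = 1.693889 × 0.0418 = 0.07080.
CI: -0.1449 ± 0.07080 → (-0.216, -0.074).
With 90% confidence, each one-unit increase in temperature (°C) is associated with a change of between -0.216 and -0.074 log₁₀ CFU in bacterial colony count, holding the other predictors fixed.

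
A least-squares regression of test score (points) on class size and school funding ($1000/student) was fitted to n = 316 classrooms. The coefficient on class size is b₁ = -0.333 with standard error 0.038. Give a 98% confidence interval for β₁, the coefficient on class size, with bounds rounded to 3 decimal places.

df = n − k − 1 = 316 − 2 − 1 = 313.
t* = t_{0.01, 313} = 2.33832.
Margin = t* × SE = 2.33832 × 0.038 = 0.08886.
CI: -0.333 ± 0.08886 → (-0.422, -0.244).
With 98% confidence, each one-unit increase in class size is associated with a change of between -0.422 and -0.244 points in test score, holding the other predictors fixed.

(-0.422, -0.244)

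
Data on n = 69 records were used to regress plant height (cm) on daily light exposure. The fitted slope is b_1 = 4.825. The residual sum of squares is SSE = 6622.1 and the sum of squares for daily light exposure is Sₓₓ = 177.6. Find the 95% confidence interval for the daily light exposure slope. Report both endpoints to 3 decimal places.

MSE = SSE/(n − 2) = 6622.1/67 = 98.8373.
SE(b_1) = √(MSE/Sₓₓ) = √(98.8373/177.6) = 0.746.
df = n − 2 = 67.
t* = t_{0.025, 67} = 1.996008.
Margin = t* × SE = 1.996008 × 0.746 = 1.48902.
CI: 4.825 ± 1.48902 → (3.336, 6.314).
With 95% confidence, each one-unit increase in daily light exposure is associated with a change of between 3.336 and 6.314 cm in plant height.

(3.336, 6.314)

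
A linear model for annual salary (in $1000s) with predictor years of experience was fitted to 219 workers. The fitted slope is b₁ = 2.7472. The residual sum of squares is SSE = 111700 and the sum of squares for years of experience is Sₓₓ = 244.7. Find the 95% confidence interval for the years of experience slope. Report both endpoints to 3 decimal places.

MSE = SSE/(n − 2) = 111700/217 = 514.747.
SE(b₁) = √(MSE/Sₓₓ) = √(514.747/244.7) = 1.45037.
df = n − 2 = 217.
t* = t_{0.025, 217} = 1.970956.
Margin = t* × SE = 1.970956 × 1.45037 = 2.85862.
CI: 2.7472 ± 2.85862 → (-0.111, 5.606).
With 95% confidence, each one-unit increase in years of experience is associated with a change of between -0.111 and 5.606 $1000s in annual salary.

(-0.111, 5.606)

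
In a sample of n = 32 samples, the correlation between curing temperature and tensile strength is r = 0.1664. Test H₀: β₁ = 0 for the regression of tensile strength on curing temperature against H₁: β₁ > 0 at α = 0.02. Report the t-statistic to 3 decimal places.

t = 0.924

t = r·√(n − 2)/√(1 − r²) = 0.1664·√30/√0.972311 = 0.924.
df = n − 2 = 30.
One-sided p ≈ 0.1814, which is ≥ 0.02, so fail to reject H₀.
The data do not give significant evidence of a linear association between curing temperature and tensile strength.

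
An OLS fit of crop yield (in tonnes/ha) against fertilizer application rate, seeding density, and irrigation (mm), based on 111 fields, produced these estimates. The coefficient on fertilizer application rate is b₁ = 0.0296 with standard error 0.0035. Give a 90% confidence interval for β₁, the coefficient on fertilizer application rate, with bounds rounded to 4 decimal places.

df = n − k − 1 = 111 − 3 − 1 = 107.
t* = t_{0.05, 107} = 1.659219.
Margin = t* × SE = 1.659219 × 0.0035 = 0.005807.
CI: 0.0296 ± 0.005807 → (0.0238, 0.0354).
With 90% confidence, each one-unit increase in fertilizer application rate is associated with a change of between 0.0238 and 0.0354 tonnes/ha in crop yield, holding the other predictors fixed.

(0.0238, 0.0354)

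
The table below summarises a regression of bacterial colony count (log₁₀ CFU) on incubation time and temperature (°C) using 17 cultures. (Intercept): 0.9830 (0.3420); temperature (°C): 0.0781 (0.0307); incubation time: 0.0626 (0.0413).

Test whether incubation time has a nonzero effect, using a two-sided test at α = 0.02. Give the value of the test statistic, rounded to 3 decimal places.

Read off: b = 0.0626, SE = 0.0413 for incubation time.
H₀: β₁ = 0 vs H₁: β₁ ≠ 0.
t = 0.0626 / 0.0413 = 1.516.
df = n − k − 1 = 17 − 2 − 1 = 14.
Two-sided p ≈ 0.1518, which is ≥ 0.02, so fail to reject H₀.
The data do not give significant evidence of an association between incubation time and bacterial colony count, after adjusting for the other predictors.

t = 1.516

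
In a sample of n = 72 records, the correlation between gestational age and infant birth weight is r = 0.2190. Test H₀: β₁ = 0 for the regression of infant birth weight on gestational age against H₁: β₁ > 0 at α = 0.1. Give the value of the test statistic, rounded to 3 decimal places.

t = 1.878

t = r·√(n − 2)/√(1 − r²) = 0.2190·√70/√0.952039 = 1.878.
df = n − 2 = 70.
One-sided p ≈ 0.0323, which is < 0.1, so reject H₀.
There is evidence of a linear association between gestational age and infant birth weight.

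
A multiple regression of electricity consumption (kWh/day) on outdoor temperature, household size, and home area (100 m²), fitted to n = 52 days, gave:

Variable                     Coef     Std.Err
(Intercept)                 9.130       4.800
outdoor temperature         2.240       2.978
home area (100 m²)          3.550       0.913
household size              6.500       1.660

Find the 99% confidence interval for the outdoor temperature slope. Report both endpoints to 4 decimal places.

(-5.7476, 10.2276)

Read off: b = 2.240, SE = 2.978 for outdoor temperature.
df = n − k − 1 = 52 − 3 − 1 = 48.
t* = t_{0.005, 48} = 2.682204.
Margin = t* × SE = 2.682204 × 2.978 = 7.987604.
CI: 2.240 ± 7.987604 → (-5.7476, 10.2276).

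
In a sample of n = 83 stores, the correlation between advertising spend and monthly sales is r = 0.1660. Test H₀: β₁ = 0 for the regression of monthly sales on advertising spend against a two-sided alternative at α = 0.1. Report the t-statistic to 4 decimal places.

t = 1.5150

t = r·√(n − 2)/√(1 − r²) = 0.1660·√81/√0.972444 = 1.5150.
df = n − 2 = 81.
Two-sided p ≈ 0.1337, which is ≥ 0.1, so fail to reject H₀.
The data do not give significant evidence of a linear association between advertising spend and monthly sales.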